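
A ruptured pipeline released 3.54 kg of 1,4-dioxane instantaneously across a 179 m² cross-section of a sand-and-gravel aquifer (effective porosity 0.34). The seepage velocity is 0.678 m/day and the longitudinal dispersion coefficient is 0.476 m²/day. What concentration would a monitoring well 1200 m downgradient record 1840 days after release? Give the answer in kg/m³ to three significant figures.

For an instantaneous plane source, C(x,t) = M/(n_e·A·√(4πDt)) · exp(−(x−vt)²/(4Dt)), with n_e·A the pore (flow) area.
Plume center vt = 0.678 × 1840 = 1247.52 m, so the well at 1200 m is 47.52 m upgradient of the peak.
√(4πDt) = 104.9 m, giving peak height M/(n_e·A·√(4πDt)) = 3.54/(0.34 × 179 × 104.9) = 0.0005545 kg/m³.
(x−vt)²/(4Dt) = (-47.52)²/(4 × 0.476 × 1840) = 0.6446; exp(−0.6446) = 0.5249.
C = 0.0005545 × 0.5249 = 0.000291 kg/m³.

0.000291 kg/m³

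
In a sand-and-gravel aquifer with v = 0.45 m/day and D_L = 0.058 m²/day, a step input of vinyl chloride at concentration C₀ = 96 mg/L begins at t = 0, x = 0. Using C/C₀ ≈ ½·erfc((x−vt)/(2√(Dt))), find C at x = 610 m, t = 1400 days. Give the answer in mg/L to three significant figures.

90.4 mg/L

For a continuous step input, C/C₀ ≈ ½·erfc((x−vt)/(2√(Dt))).
vt = 0.45 × 1400 = 630 m and 2√(Dt) = 2√(0.058 × 1400) = 18.02 m.
Argument (x−vt)/(2√(Dt)) = (610 − 630)/18.02 = -1.110; ½·erfc(-1.110) = 0.9418.
C = 96 × 0.9418 = 90.4 mg/L.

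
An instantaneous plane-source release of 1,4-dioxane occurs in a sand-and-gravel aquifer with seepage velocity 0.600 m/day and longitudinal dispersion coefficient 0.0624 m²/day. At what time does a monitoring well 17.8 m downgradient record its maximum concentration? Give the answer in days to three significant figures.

29.5 days

For the 1D instantaneous-source solution, setting ∂C/∂t = 0 at fixed x gives v²t² + 2Dt − x² = 0, so t = (√(D² + v²x²) − D)/v².
√(D² + v²x²) = √(0.0624² + 0.600² × 17.8²) = 10.68; v² = 0.36.
t = (10.68 − 0.0624)/0.36 = 29.5 days (vs. the pure-advection estimate x/v = 29.7 d).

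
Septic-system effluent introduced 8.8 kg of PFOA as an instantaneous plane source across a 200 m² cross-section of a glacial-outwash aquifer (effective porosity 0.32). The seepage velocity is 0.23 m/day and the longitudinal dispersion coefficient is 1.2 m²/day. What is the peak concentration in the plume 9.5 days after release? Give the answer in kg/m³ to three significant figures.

The peak of an instantaneous 1D plume sits at x = vt; there the Gaussian factor is 1 and C_max = M/(n_e·A·√(4πDt)), where n_e·A is the pore area the mass is dissolved in.
√(4πDt) = √(4π × 1.2 × 9.5) = 11.97 m, so C_max = 8.8/(0.32 × 200 × 11.97) = 0.0115 kg/m³.

0.0115 kg/m³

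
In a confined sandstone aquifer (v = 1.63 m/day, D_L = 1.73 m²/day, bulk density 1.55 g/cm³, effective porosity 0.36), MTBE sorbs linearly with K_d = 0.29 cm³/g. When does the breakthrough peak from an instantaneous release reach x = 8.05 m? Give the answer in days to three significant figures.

9.74 days

Retardation factor R = 1 + ρ_b·K_d/n = 1 + 1.55 × 0.29/0.36 = 2.249.
Sorption retards both mechanisms: v_R = v/R = 0.7248 m/day, D_R = D/R = 0.7692 m²/day.
Peak time from v_R²t² + 2D_R t − x² = 0: t = (√(D_R² + v_R²x²) − D_R)/v_R².
√(D_R² + v_R²x²) = √(0.7692² + 0.7248² × 8.05²) = 5.885; v_R² = 0.5253.
t = (5.885 − 0.7692)/0.5253 = 9.74 days.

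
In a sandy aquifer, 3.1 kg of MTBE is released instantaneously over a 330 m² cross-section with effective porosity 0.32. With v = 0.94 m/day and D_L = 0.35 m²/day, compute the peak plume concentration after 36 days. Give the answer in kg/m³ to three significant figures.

0.00233 kg/m³

The peak of an instantaneous 1D plume sits at x = vt; there the Gaussian factor is 1 and C_max = M/(n_e·A·√(4πDt)), where n_e·A is the pore area the mass is dissolved in.
√(4πDt) = √(4π × 0.35 × 36) = 12.58 m, so C_max = 3.1/(0.32 × 330 × 12.58) = 0.00233 kg/m³.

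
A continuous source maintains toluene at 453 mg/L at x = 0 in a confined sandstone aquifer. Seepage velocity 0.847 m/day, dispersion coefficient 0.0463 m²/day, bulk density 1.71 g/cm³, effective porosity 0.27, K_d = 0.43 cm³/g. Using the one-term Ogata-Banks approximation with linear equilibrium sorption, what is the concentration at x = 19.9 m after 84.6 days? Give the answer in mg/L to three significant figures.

148 mg/L

Retardation factor R = 1 + ρ_b·K_d/n = 1 + 1.71 × 0.43/0.27 = 3.723.
Sorption retards both mechanisms: v_R = v/R = 0.2275 m/day, D_R = D/R = 0.01244 m²/day.
v_R·t = 0.2275 × 84.6 = 19.2465 m; 2√(D_R t) = 2.052 m; argument = (19.9 − 19.2465)/2.052 = 0.3185.
C = C₀ × ½·erfc(0.3185) = 453 × 0.3262 = 148 mg/L.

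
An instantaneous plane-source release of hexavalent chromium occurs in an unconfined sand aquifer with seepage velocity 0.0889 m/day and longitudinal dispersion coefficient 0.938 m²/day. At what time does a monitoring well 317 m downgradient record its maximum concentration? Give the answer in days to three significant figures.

For the 1D instantaneous-source solution, setting ∂C/∂t = 0 at fixed x gives v²t² + 2Dt − x² = 0, so t = (√(D² + v²x²) − D)/v².
√(D² + v²x²) = √(0.938² + 0.0889² × 317²) = 28.20; v² = 0.00790321.
t = (28.20 − 0.938)/0.00790321 = 3450 days (vs. the pure-advection estimate x/v = 3570 d).

3450 days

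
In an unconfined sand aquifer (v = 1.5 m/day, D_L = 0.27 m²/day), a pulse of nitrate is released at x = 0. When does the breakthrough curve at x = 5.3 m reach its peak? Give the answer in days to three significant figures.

3.42 days

For the 1D instantaneous-source solution, setting ∂C/∂t = 0 at fixed x gives v²t² + 2Dt − x² = 0, so t = (√(D² + v²x²) − D)/v².
√(D² + v²x²) = √(0.27² + 1.5² × 5.3²) = 7.955; v² = 2.25.
t = (7.955 − 0.27)/2.25 = 3.42 days (vs. the pure-advection estimate x/v = 3.53 d).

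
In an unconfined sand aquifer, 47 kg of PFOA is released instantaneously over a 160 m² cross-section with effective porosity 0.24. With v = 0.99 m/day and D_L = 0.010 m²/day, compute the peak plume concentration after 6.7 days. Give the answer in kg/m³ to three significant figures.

1.33 kg/m³

The peak of an instantaneous 1D plume sits at x = vt; there the Gaussian factor is 1 and C_max = M/(n_e·A·√(4πDt)), where n_e·A is the pore area the mass is dissolved in.
√(4πDt) = √(4π × 0.010 × 6.7) = 0.9176 m, so C_max = 47/(0.24 × 160 × 0.9176) = 1.33 kg/m³.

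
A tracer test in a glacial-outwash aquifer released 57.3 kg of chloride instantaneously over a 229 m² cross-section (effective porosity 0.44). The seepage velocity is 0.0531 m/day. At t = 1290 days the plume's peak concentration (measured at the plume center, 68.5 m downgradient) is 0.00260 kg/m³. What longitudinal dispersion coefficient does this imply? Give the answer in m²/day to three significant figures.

At the plume center C_max = M/(n_e·A·√(4πDt)), so D = M²/(4πt·(n_e·A·C_max)²).
n_e·A·C_max = 0.44 × 229 × 0.00260 = 0.2620 kg/m.
D = 57.3²/(4π × 1290 × 0.2620²) = 2.95 m²/day.

2.95 m²/day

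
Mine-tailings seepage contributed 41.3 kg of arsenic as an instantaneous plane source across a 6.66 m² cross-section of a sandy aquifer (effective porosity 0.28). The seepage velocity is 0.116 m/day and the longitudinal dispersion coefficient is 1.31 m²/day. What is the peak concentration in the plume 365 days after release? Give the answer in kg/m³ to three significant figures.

0.286 kg/m³

The peak of an instantaneous 1D plume sits at x = vt; there the Gaussian factor is 1 and C_max = M/(n_e·A·√(4πDt)), where n_e·A is the pore area the mass is dissolved in.
√(4πDt) = √(4π × 1.31 × 365) = 77.52 m, so C_max = 41.3/(0.28 × 6.66 × 77.52) = 0.286 kg/m³.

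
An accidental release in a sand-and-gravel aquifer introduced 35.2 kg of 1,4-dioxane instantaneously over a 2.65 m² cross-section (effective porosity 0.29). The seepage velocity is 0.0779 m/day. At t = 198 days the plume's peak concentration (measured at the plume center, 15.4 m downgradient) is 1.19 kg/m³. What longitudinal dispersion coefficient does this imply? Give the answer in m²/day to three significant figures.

At the plume center C_max = M/(n_e·A·√(4πDt)), so D = M²/(4πt·(n_e·A·C_max)²).
n_e·A·C_max = 0.29 × 2.65 × 1.19 = 0.9145 kg/m.
D = 35.2²/(4π × 198 × 0.9145²) = 0.595 m²/day.

0.595 m²/day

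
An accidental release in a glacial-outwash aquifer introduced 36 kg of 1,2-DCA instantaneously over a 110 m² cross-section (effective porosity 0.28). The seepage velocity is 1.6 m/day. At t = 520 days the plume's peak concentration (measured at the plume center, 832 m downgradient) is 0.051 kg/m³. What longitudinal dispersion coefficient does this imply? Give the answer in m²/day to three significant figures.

At the plume center C_max = M/(n_e·A·√(4πDt)), so D = M²/(4πt·(n_e·A·C_max)²).
n_e·A·C_max = 0.28 × 110 × 0.051 = 1.571 kg/m.
D = 36²/(4π × 520 × 1.571²) = 0.0804 m²/day.

0.0804 m²/day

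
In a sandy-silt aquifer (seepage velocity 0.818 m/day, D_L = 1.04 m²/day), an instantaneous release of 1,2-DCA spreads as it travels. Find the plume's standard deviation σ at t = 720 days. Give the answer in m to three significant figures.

Dispersive spreading gives a Gaussian with σ² = 2Dt; advection only shifts the center.
σ = √(2 × 1.04 × 720) = 38.7 m.

38.7 m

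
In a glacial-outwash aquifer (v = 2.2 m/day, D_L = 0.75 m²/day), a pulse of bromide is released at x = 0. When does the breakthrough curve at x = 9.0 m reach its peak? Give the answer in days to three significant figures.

For the 1D instantaneous-source solution, setting ∂C/∂t = 0 at fixed x gives v²t² + 2Dt − x² = 0, so t = (√(D² + v²x²) − D)/v².
√(D² + v²x²) = √(0.75² + 2.2² × 9.0²) = 19.81; v² = 4.84.
t = (19.81 − 0.75)/4.84 = 3.94 days (vs. the pure-advection estimate x/v = 4.09 d).

3.94 days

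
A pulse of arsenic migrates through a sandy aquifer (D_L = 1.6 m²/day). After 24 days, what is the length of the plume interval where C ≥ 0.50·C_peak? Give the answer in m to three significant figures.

20.6 m

The plume is Gaussian with σ = √(2Dt) = √(2 × 1.6 × 24) = 8.764 m.
C/C_peak = exp(−Δx²/(2σ²)) = 0.50 ⇒ Δx = σ·√(−2 ln 0.50) = 8.764 × 1.177 = 10.32 m.
Width = 2Δx = 20.6 m.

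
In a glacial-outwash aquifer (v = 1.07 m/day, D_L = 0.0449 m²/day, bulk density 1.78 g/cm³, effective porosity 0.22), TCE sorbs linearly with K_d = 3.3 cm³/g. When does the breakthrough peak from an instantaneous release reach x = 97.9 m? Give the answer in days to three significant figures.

2530 days

Retardation factor R = 1 + ρ_b·K_d/n = 1 + 1.78 × 3.3/0.22 = 27.70.
Sorption retards both mechanisms: v_R = v/R = 0.03863 m/day, D_R = D/R = 0.001621 m²/day.
Peak time from v_R²t² + 2D_R t − x² = 0: t = (√(D_R² + v_R²x²) − D_R)/v_R².
√(D_R² + v_R²x²) = √(0.001621² + 0.03863² × 97.9²) = 3.782; v_R² = 0.001492.
t = (3.782 − 0.001621)/0.001492 = 2530 days.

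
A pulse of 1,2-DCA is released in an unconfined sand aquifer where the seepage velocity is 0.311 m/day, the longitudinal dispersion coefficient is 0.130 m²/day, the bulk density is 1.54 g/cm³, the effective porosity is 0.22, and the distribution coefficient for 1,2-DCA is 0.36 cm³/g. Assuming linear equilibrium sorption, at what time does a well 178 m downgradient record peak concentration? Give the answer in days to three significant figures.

2010 days

Retardation factor R = 1 + ρ_b·K_d/n = 1 + 1.54 × 0.36/0.22 = 3.520.
Sorption retards both mechanisms: v_R = v/R = 0.08835 m/day, D_R = D/R = 0.03693 m²/day.
Peak time from v_R²t² + 2D_R t − x² = 0: t = (√(D_R² + v_R²x²) − D_R)/v_R².
√(D_R² + v_R²x²) = √(0.03693² + 0.08835² × 178²) = 15.73; v_R² = 0.007806.
t = (15.73 − 0.03693)/0.007806 = 2010 days.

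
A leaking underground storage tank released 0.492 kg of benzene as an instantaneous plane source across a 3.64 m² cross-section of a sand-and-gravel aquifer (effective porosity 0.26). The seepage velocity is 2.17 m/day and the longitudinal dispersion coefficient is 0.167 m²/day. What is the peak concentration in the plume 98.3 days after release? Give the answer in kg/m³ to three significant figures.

The peak of an instantaneous 1D plume sits at x = vt; there the Gaussian factor is 1 and C_max = M/(n_e·A·√(4πDt)), where n_e·A is the pore area the mass is dissolved in.
√(4πDt) = √(4π × 0.167 × 98.3) = 14.36 m, so C_max = 0.492/(0.26 × 3.64 × 14.36) = 0.0362 kg/m³.

0.0362 kg/m³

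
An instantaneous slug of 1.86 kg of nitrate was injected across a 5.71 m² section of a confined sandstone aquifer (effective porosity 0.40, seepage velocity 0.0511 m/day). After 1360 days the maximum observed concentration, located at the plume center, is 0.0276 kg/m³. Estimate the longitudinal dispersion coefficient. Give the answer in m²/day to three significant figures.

At the plume center C_max = M/(n_e·A·√(4πDt)), so D = M²/(4πt·(n_e·A·C_max)²).
n_e·A·C_max = 0.40 × 5.71 × 0.0276 = 0.06304 kg/m.
D = 1.86²/(4π × 1360 × 0.06304²) = 0.0509 m²/day.

0.0509 m²/day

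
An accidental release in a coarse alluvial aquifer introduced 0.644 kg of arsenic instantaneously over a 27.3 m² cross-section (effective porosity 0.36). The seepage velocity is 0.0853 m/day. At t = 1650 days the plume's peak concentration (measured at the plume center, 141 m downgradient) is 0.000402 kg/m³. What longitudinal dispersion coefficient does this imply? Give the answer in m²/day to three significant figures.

1.28 m²/day

At the plume center C_max = M/(n_e·A·√(4πDt)), so D = M²/(4πt·(n_e·A·C_max)²).
n_e·A·C_max = 0.36 × 27.3 × 0.000402 = 0.003951 kg/m.
D = 0.644²/(4π × 1650 × 0.003951²) = 1.28 m²/day.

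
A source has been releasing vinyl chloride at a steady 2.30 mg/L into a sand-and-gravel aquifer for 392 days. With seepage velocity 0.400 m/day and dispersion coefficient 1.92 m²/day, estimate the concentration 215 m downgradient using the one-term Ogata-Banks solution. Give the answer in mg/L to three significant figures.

0.154 mg/L

For a continuous step input, C/C₀ ≈ ½·erfc((x−vt)/(2√(Dt))).
vt = 0.400 × 392 = 156.8 m and 2√(Dt) = 2√(1.92 × 392) = 54.87 m.
Argument (x−vt)/(2√(Dt)) = (215 − 156.8)/54.87 = 1.061; ½·erfc(1.061) = 0.06674.
C = 2.30 × 0.06674 = 0.154 mg/L.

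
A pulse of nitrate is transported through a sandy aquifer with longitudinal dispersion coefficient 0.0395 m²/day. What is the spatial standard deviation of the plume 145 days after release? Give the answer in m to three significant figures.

3.38 m

Dispersive spreading gives a Gaussian with σ² = 2Dt; advection only shifts the center.
σ = √(2 × 0.0395 × 145) = 3.38 m.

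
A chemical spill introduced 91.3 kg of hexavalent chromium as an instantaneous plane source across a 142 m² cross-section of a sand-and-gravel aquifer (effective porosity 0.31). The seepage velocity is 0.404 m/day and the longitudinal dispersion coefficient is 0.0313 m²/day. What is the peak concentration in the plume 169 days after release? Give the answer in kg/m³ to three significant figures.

0.254 kg/m³

The peak of an instantaneous 1D plume sits at x = vt; there the Gaussian factor is 1 and C_max = M/(n_e·A·√(4πDt)), where n_e·A is the pore area the mass is dissolved in.
√(4πDt) = √(4π × 0.0313 × 169) = 8.153 m, so C_max = 91.3/(0.31 × 142 × 8.153) = 0.254 kg/m³.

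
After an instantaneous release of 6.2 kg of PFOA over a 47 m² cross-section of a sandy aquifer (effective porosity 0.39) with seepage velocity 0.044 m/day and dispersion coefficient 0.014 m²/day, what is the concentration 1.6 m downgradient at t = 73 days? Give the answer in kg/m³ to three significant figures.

For an instantaneous plane source, C(x,t) = M/(n_e·A·√(4πDt)) · exp(−(x−vt)²/(4Dt)), with n_e·A the pore (flow) area.
Plume center vt = 0.044 × 73 = 3.212 m, so the well at 1.6 m is 1.612 m upgradient of the peak.
√(4πDt) = 3.584 m, giving peak height M/(n_e·A·√(4πDt)) = 6.2/(0.39 × 47 × 3.584) = 0.09438 kg/m³.
(x−vt)²/(4Dt) = (-1.612)²/(4 × 0.014 × 73) = 0.6357; exp(−0.6357) = 0.5296.
C = 0.09438 × 0.5296 = 0.0500 kg/m³.

0.0500 kg/m³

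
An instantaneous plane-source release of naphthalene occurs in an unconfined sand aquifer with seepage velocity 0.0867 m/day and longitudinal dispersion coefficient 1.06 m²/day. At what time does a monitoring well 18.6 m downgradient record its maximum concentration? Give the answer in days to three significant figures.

116 days

For the 1D instantaneous-source solution, setting ∂C/∂t = 0 at fixed x gives v²t² + 2Dt − x² = 0, so t = (√(D² + v²x²) − D)/v².
√(D² + v²x²) = √(1.06² + 0.0867² × 18.6²) = 1.930; v² = 0.00751689.
t = (1.930 − 1.06)/0.00751689 = 116 days (vs. the pure-advection estimate x/v = 215 d).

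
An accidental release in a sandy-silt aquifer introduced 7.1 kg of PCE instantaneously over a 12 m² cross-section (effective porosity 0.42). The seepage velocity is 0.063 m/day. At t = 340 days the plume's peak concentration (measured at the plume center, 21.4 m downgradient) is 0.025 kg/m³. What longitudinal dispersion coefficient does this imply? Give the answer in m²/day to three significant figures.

At the plume center C_max = M/(n_e·A·√(4πDt)), so D = M²/(4πt·(n_e·A·C_max)²).
n_e·A·C_max = 0.42 × 12 × 0.025 = 0.1260 kg/m.
D = 7.1²/(4π × 340 × 0.1260²) = 0.743 m²/day.

0.743 m²/day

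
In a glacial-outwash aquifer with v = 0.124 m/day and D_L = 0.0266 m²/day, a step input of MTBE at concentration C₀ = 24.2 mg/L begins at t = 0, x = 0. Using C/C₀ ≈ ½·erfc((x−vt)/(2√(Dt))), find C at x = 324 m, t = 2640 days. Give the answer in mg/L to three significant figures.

14.8 mg/L

For a continuous step input, C/C₀ ≈ ½·erfc((x−vt)/(2√(Dt))).
vt = 0.124 × 2640 = 327.36 m and 2√(Dt) = 2√(0.0266 × 2640) = 16.76 m.
Argument (x−vt)/(2√(Dt)) = (324 − 327.36)/16.76 = -0.2005; ½·erfc(-0.2005) = 0.6116.
C = 24.2 × 0.6116 = 14.8 mg/L.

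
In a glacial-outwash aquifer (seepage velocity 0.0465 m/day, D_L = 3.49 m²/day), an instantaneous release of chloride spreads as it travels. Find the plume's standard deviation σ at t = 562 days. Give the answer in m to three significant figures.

Dispersive spreading gives a Gaussian with σ² = 2Dt; advection only shifts the center.
σ = √(2 × 3.49 × 562) = 62.6 m.

62.6 m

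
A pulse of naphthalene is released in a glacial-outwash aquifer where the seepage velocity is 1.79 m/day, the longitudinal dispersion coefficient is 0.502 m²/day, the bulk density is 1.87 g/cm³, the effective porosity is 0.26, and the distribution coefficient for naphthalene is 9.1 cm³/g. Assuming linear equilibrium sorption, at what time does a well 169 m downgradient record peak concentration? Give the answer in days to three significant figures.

6260 days

Retardation factor R = 1 + ρ_b·K_d/n = 1 + 1.87 × 9.1/0.26 = 66.45.
Sorption retards both mechanisms: v_R = v/R = 0.02694 m/day, D_R = D/R = 0.007555 m²/day.
Peak time from v_R²t² + 2D_R t − x² = 0: t = (√(D_R² + v_R²x²) − D_R)/v_R².
√(D_R² + v_R²x²) = √(0.007555² + 0.02694² × 169²) = 4.553; v_R² = 0.0007258.
t = (4.553 − 0.007555)/0.0007258 = 6260 days.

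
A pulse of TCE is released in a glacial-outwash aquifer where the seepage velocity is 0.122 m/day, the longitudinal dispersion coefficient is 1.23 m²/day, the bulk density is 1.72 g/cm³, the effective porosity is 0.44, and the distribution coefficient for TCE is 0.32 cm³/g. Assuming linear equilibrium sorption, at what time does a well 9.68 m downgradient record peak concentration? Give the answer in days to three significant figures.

71.9 days

Retardation factor R = 1 + ρ_b·K_d/n = 1 + 1.72 × 0.32/0.44 = 2.251.
Sorption retards both mechanisms: v_R = v/R = 0.05420 m/day, D_R = D/R = 0.5464 m²/day.
Peak time from v_R²t² + 2D_R t − x² = 0: t = (√(D_R² + v_R²x²) − D_R)/v_R².
√(D_R² + v_R²x²) = √(0.5464² + 0.05420² × 9.68²) = 0.7575; v_R² = 0.002938.
t = (0.7575 − 0.5464)/0.002938 = 71.9 days.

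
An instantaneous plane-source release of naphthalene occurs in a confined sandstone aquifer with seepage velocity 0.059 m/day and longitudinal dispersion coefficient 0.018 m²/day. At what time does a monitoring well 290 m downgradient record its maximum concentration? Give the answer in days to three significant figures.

For the 1D instantaneous-source solution, setting ∂C/∂t = 0 at fixed x gives v²t² + 2Dt − x² = 0, so t = (√(D² + v²x²) − D)/v².
√(D² + v²x²) = √(0.018² + 0.059² × 290²) = 17.11; v² = 0.003481.
t = (17.11 − 0.018)/0.003481 = 4910 days (vs. the pure-advection estimate x/v = 4920 d).

4910 days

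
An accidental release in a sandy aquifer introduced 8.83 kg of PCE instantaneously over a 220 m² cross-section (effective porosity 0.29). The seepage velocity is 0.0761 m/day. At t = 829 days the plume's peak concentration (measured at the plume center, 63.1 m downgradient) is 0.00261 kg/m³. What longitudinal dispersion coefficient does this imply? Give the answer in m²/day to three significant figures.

0.270 m²/day

At the plume center C_max = M/(n_e·A·√(4πDt)), so D = M²/(4πt·(n_e·A·C_max)²).
n_e·A·C_max = 0.29 × 220 × 0.00261 = 0.1665 kg/m.
D = 8.83²/(4π × 829 × 0.1665²) = 0.270 m²/day.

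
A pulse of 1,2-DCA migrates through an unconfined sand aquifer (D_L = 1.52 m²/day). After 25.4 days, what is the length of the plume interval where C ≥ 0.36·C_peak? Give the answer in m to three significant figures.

25.1 m

The plume is Gaussian with σ = √(2Dt) = √(2 × 1.52 × 25.4) = 8.787 m.
C/C_peak = exp(−Δx²/(2σ²)) = 0.36 ⇒ Δx = σ·√(−2 ln 0.36) = 8.787 × 1.429 = 12.56 m.
Width = 2Δx = 25.1 m.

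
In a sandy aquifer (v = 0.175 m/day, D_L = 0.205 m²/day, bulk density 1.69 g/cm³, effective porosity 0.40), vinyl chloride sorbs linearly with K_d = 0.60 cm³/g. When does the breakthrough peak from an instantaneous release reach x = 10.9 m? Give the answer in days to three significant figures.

Retardation factor R = 1 + ρ_b·K_d/n = 1 + 1.69 × 0.60/0.40 = 3.535.
Sorption retards both mechanisms: v_R = v/R = 0.04950 m/day, D_R = D/R = 0.05799 m²/day.
Peak time from v_R²t² + 2D_R t − x² = 0: t = (√(D_R² + v_R²x²) − D_R)/v_R².
√(D_R² + v_R²x²) = √(0.05799² + 0.04950² × 10.9²) = 0.5427; v_R² = 0.002450.
t = (0.5427 − 0.05799)/0.002450 = 198 days.

198 days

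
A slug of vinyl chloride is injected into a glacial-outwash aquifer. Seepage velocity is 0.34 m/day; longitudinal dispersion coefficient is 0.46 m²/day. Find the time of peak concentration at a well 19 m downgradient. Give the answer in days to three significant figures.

52.0 days

For the 1D instantaneous-source solution, setting ∂C/∂t = 0 at fixed x gives v²t² + 2Dt − x² = 0, so t = (√(D² + v²x²) − D)/v².
√(D² + v²x²) = √(0.46² + 0.34² × 19²) = 6.476; v² = 0.1156.
t = (6.476 − 0.46)/0.1156 = 52.0 days (vs. the pure-advection estimate x/v = 55.9 d).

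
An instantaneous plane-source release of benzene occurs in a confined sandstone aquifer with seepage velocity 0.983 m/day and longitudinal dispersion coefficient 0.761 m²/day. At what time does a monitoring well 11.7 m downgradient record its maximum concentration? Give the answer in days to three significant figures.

For the 1D instantaneous-source solution, setting ∂C/∂t = 0 at fixed x gives v²t² + 2Dt − x² = 0, so t = (√(D² + v²x²) − D)/v².
√(D² + v²x²) = √(0.761² + 0.983² × 11.7²) = 11.53; v² = 0.966289.
t = (11.53 − 0.761)/0.966289 = 11.1 days (vs. the pure-advection estimate x/v = 11.9 d).

11.1 days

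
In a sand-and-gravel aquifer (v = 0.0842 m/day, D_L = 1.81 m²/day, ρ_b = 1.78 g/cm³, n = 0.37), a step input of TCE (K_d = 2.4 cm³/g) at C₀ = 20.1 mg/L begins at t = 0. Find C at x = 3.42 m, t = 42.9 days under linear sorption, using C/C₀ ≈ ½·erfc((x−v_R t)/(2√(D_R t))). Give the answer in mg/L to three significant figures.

Retardation factor R = 1 + ρ_b·K_d/n = 1 + 1.78 × 2.4/0.37 = 12.55.
Sorption retards both mechanisms: v_R = v/R = 0.006709 m/day, D_R = D/R = 0.1442 m²/day.
v_R·t = 0.006709 × 42.9 = 0.2878161 m; 2√(D_R t) = 4.974 m; argument = (3.42 − 0.2878161)/4.974 = 0.6297.
C = C₀ × ½·erfc(0.6297) = 20.1 × 0.1866 = 3.75 mg/L.

3.75 mg/L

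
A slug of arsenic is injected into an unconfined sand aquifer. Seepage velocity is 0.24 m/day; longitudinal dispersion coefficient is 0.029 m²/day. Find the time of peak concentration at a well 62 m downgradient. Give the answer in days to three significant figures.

258 days

For the 1D instantaneous-source solution, setting ∂C/∂t = 0 at fixed x gives v²t² + 2Dt − x² = 0, so t = (√(D² + v²x²) − D)/v².
√(D² + v²x²) = √(0.029² + 0.24² × 62²) = 14.88; v² = 0.0576.
t = (14.88 − 0.029)/0.0576 = 258 days (vs. the pure-advection estimate x/v = 258 d).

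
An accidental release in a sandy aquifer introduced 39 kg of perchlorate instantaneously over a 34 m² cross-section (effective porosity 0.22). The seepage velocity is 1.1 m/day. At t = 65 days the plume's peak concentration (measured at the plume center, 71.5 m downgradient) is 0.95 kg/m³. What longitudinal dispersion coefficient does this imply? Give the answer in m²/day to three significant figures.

0.0369 m²/day

At the plume center C_max = M/(n_e·A·√(4πDt)), so D = M²/(4πt·(n_e·A·C_max)²).
n_e·A·C_max = 0.22 × 34 × 0.95 = 7.106 kg/m.
D = 39²/(4π × 65 × 7.106²) = 0.0369 m²/day.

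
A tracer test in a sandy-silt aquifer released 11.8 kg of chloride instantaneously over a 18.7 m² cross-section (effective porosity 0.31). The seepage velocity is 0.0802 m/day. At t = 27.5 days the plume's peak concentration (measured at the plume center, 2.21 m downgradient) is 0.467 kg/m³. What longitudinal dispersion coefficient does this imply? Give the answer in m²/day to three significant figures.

0.0550 m²/day

At the plume center C_max = M/(n_e·A·√(4πDt)), so D = M²/(4πt·(n_e·A·C_max)²).
n_e·A·C_max = 0.31 × 18.7 × 0.467 = 2.707 kg/m.
D = 11.8²/(4π × 27.5 × 2.707²) = 0.0550 m²/day.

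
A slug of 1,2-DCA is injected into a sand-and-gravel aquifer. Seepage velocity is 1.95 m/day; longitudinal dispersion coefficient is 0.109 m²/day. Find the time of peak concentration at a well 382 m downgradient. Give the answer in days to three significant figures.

For the 1D instantaneous-source solution, setting ∂C/∂t = 0 at fixed x gives v²t² + 2Dt − x² = 0, so t = (√(D² + v²x²) − D)/v².
√(D² + v²x²) = √(0.109² + 1.95² × 382²) = 744.9; v² = 3.8025.
t = (744.9 − 0.109)/3.8025 = 196 days (vs. the pure-advection estimate x/v = 196 d).

196 days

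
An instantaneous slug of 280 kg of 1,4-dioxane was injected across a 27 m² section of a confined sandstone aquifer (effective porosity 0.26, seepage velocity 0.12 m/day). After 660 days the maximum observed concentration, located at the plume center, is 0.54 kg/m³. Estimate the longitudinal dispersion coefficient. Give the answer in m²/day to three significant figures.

At the plume center C_max = M/(n_e·A·√(4πDt)), so D = M²/(4πt·(n_e·A·C_max)²).
n_e·A·C_max = 0.26 × 27 × 0.54 = 3.791 kg/m.
D = 280²/(4π × 660 × 3.791²) = 0.658 m²/day.

0.658 m²/day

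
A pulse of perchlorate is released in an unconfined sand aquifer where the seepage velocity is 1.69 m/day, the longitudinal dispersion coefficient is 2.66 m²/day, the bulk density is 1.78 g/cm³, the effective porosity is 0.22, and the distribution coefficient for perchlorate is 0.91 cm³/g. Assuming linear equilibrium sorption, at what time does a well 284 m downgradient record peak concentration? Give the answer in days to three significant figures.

Retardation factor R = 1 + ρ_b·K_d/n = 1 + 1.78 × 0.91/0.22 = 8.363.
Sorption retards both mechanisms: v_R = v/R = 0.2021 m/day, D_R = D/R = 0.3181 m²/day.
Peak time from v_R²t² + 2D_R t − x² = 0: t = (√(D_R² + v_R²x²) − D_R)/v_R².
√(D_R² + v_R²x²) = √(0.3181² + 0.2021² × 284²) = 57.40; v_R² = 0.04084.
t = (57.40 − 0.3181)/0.04084 = 1400 days.

1400 days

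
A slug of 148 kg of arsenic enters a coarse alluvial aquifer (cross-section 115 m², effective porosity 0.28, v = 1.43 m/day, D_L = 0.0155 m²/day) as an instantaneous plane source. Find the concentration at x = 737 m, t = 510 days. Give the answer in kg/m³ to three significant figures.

0.0707 kg/m³

For an instantaneous plane source, C(x,t) = M/(n_e·A·√(4πDt)) · exp(−(x−vt)²/(4Dt)), with n_e·A the pore (flow) area.
Plume center vt = 1.43 × 510 = 729.3 m, so the well at 737 m is 7.7 m downgradient of the peak.
√(4πDt) = 9.967 m, giving peak height M/(n_e·A·√(4πDt)) = 148/(0.28 × 115 × 9.967) = 0.4611 kg/m³.
(x−vt)²/(4Dt) = (7.7)²/(4 × 0.0155 × 510) = 1.875; exp(−1.875) = 0.1534.
C = 0.4611 × 0.1534 = 0.0707 kg/m³.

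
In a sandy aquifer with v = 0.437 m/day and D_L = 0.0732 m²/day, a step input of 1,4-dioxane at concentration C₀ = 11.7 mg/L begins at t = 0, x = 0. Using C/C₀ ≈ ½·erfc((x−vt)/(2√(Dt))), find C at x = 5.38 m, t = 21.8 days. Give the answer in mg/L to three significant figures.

For a continuous step input, C/C₀ ≈ ½·erfc((x−vt)/(2√(Dt))).
vt = 0.437 × 21.8 = 9.5266 m and 2√(Dt) = 2√(0.0732 × 21.8) = 2.526 m.
Argument (x−vt)/(2√(Dt)) = (5.38 − 9.5266)/2.526 = -1.642; ½·erfc(-1.642) = 0.9899.
C = 11.7 × 0.9899 = 11.6 mg/L.

11.6 mg/L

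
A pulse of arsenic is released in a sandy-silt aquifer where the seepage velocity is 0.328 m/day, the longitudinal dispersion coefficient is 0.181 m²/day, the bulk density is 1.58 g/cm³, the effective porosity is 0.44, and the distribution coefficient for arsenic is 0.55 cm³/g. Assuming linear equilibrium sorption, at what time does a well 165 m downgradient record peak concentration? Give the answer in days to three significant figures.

Retardation factor R = 1 + ρ_b·K_d/n = 1 + 1.58 × 0.55/0.44 = 2.975.
Sorption retards both mechanisms: v_R = v/R = 0.1103 m/day, D_R = D/R = 0.06084 m²/day.
Peak time from v_R²t² + 2D_R t − x² = 0: t = (√(D_R² + v_R²x²) − D_R)/v_R².
√(D_R² + v_R²x²) = √(0.06084² + 0.1103² × 165²) = 18.20; v_R² = 0.01217.
t = (18.20 − 0.06084)/0.01217 = 1490 days.

1490 days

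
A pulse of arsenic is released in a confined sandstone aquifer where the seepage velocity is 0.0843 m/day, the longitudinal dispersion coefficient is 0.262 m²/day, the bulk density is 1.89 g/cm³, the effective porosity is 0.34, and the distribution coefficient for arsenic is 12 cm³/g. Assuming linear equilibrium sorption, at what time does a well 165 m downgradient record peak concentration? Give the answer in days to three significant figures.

Retardation factor R = 1 + ρ_b·K_d/n = 1 + 1.89 × 12/0.34 = 67.71.
Sorption retards both mechanisms: v_R = v/R = 0.001245 m/day, D_R = D/R = 0.003869 m²/day.
Peak time from v_R²t² + 2D_R t − x² = 0: t = (√(D_R² + v_R²x²) − D_R)/v_R².
√(D_R² + v_R²x²) = √(0.003869² + 0.001245² × 165²) = 0.2055; v_R² = 1.550e-06.
t = (0.2055 − 0.003869)/1.550e-06 = 130000 days.

130000 days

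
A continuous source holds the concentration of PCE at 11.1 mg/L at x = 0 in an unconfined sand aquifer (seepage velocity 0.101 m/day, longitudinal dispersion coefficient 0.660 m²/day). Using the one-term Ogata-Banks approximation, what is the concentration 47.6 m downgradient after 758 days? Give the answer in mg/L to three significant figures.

9.10 mg/L

For a continuous step input, C/C₀ ≈ ½·erfc((x−vt)/(2√(Dt))).
vt = 0.101 × 758 = 76.558 m and 2√(Dt) = 2√(0.660 × 758) = 44.73 m.
Argument (x−vt)/(2√(Dt)) = (47.6 − 76.558)/44.73 = -0.6474; ½·erfc(-0.6474) = 0.8201.
C = 11.1 × 0.8201 = 9.10 mg/L.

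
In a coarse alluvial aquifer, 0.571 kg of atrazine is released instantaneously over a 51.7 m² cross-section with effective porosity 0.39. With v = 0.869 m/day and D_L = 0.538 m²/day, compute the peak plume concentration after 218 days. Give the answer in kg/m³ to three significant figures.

0.000738 kg/m³

The peak of an instantaneous 1D plume sits at x = vt; there the Gaussian factor is 1 and C_max = M/(n_e·A·√(4πDt)), where n_e·A is the pore area the mass is dissolved in.
√(4πDt) = √(4π × 0.538 × 218) = 38.39 m, so C_max = 0.571/(0.39 × 51.7 × 38.39) = 0.000738 kg/m³.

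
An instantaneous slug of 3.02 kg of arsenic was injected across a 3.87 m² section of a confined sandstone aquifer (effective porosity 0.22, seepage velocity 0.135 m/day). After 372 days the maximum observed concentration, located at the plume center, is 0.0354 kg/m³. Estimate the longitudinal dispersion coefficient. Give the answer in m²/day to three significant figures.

2.15 m²/day

At the plume center C_max = M/(n_e·A·√(4πDt)), so D = M²/(4πt·(n_e·A·C_max)²).
n_e·A·C_max = 0.22 × 3.87 × 0.0354 = 0.03014 kg/m.
D = 3.02²/(4π × 372 × 0.03014²) = 2.15 m²/day.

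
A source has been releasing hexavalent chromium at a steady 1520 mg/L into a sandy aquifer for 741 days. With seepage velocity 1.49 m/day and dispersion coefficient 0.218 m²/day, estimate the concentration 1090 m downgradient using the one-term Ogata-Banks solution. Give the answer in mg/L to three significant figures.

For a continuous step input, C/C₀ ≈ ½·erfc((x−vt)/(2√(Dt))).
vt = 1.49 × 741 = 1104.09 m and 2√(Dt) = 2√(0.218 × 741) = 25.42 m.
Argument (x−vt)/(2√(Dt)) = (1090 − 1104.09)/25.42 = -0.5543; ½·erfc(-0.5543) = 0.7835.
C = 1520 × 0.7835 = 1190 mg/L.

1190 mg/L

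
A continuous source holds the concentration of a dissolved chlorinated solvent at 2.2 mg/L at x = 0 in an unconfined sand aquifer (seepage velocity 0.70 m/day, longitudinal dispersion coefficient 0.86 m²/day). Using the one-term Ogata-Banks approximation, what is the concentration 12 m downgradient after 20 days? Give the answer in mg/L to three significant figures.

1.39 mg/L

For a continuous step input, C/C₀ ≈ ½·erfc((x−vt)/(2√(Dt))).
vt = 0.70 × 20 = 14 m and 2√(Dt) = 2√(0.86 × 20) = 8.295 m.
Argument (x−vt)/(2√(Dt)) = (12 − 14)/8.295 = -0.2411; ½·erfc(-0.2411) = 0.6334.
C = 2.2 × 0.6334 = 1.39 mg/L.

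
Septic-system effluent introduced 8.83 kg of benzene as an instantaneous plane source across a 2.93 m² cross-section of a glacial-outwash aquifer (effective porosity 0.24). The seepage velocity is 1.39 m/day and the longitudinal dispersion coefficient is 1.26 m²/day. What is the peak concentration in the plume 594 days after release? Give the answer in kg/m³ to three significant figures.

The peak of an instantaneous 1D plume sits at x = vt; there the Gaussian factor is 1 and C_max = M/(n_e·A·√(4πDt)), where n_e·A is the pore area the mass is dissolved in.
√(4πDt) = √(4π × 1.26 × 594) = 96.98 m, so C_max = 8.83/(0.24 × 2.93 × 96.98) = 0.129 kg/m³.

0.129 kg/m³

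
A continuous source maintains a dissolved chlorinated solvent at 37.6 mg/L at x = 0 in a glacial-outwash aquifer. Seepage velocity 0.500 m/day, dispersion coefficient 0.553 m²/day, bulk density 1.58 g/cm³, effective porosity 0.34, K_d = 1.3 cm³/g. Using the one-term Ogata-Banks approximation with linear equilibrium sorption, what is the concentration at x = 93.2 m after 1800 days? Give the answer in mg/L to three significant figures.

36.9 mg/L

Retardation factor R = 1 + ρ_b·K_d/n = 1 + 1.58 × 1.3/0.34 = 7.041.
Sorption retards both mechanisms: v_R = v/R = 0.07101 m/day, D_R = D/R = 0.07854 m²/day.
v_R·t = 0.07101 × 1800 = 127.818 m; 2√(D_R t) = 23.78 m; argument = (93.2 − 127.818)/23.78 = -1.456.
C = C₀ × ½·erfc(-1.456) = 37.6 × 0.9803 = 36.9 mg/L.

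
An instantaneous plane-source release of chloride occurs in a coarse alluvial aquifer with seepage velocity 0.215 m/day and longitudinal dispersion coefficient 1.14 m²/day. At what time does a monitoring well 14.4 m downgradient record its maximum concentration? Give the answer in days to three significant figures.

46.7 days

For the 1D instantaneous-source solution, setting ∂C/∂t = 0 at fixed x gives v²t² + 2Dt − x² = 0, so t = (√(D² + v²x²) − D)/v².
√(D² + v²x²) = √(1.14² + 0.215² × 14.4²) = 3.299; v² = 0.046225.
t = (3.299 − 1.14)/0.046225 = 46.7 days (vs. the pure-advection estimate x/v = 67.0 d).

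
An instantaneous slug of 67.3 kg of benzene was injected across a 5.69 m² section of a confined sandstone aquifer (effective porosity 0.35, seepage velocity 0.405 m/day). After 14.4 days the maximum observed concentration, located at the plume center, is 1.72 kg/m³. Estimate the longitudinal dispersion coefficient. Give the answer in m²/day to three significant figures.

2.13 m²/day

At the plume center C_max = M/(n_e·A·√(4πDt)), so D = M²/(4πt·(n_e·A·C_max)²).
n_e·A·C_max = 0.35 × 5.69 × 1.72 = 3.425 kg/m.
D = 67.3²/(4π × 14.4 × 3.425²) = 2.13 m²/day.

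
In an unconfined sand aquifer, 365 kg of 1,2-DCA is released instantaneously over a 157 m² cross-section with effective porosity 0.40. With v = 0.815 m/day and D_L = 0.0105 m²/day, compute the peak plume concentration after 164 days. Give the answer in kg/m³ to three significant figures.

1.25 kg/m³

The peak of an instantaneous 1D plume sits at x = vt; there the Gaussian factor is 1 and C_max = M/(n_e·A·√(4πDt)), where n_e·A is the pore area the mass is dissolved in.
√(4πDt) = √(4π × 0.0105 × 164) = 4.652 m, so C_max = 365/(0.40 × 157 × 4.652) = 1.25 kg/m³.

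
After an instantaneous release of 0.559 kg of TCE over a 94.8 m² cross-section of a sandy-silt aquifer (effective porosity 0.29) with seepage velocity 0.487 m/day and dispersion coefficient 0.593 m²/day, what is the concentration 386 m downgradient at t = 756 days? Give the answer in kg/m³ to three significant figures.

For an instantaneous plane source, C(x,t) = M/(n_e·A·√(4πDt)) · exp(−(x−vt)²/(4Dt)), with n_e·A the pore (flow) area.
Plume center vt = 0.487 × 756 = 368.172 m, so the well at 386 m is 17.828 m downgradient of the peak.
√(4πDt) = 75.06 m, giving peak height M/(n_e·A·√(4πDt)) = 0.559/(0.29 × 94.8 × 75.06) = 0.0002709 kg/m³.
(x−vt)²/(4Dt) = (17.828)²/(4 × 0.593 × 756) = 0.1772; exp(−0.1772) = 0.8376.
C = 0.0002709 × 0.8376 = 0.000227 kg/m³.

0.000227 kg/m³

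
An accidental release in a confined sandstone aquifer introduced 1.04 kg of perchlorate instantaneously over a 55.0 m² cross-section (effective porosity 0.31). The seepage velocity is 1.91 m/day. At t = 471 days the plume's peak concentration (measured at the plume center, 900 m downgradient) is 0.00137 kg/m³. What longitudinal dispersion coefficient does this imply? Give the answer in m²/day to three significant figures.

0.335 m²/day

At the plume center C_max = M/(n_e·A·√(4πDt)), so D = M²/(4πt·(n_e·A·C_max)²).
n_e·A·C_max = 0.31 × 55.0 × 0.00137 = 0.02336 kg/m.
D = 1.04²/(4π × 471 × 0.02336²) = 0.335 m²/day.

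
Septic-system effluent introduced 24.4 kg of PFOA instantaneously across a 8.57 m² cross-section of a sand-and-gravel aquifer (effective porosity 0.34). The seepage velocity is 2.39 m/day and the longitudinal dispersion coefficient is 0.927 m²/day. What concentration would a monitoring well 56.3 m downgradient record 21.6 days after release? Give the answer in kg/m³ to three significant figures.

0.402 kg/m³

For an instantaneous plane source, C(x,t) = M/(n_e·A·√(4πDt)) · exp(−(x−vt)²/(4Dt)), with n_e·A the pore (flow) area.
Plume center vt = 2.39 × 21.6 = 51.624 m, so the well at 56.3 m is 4.676 m downgradient of the peak.
√(4πDt) = 15.86 m, giving peak height M/(n_e·A·√(4πDt)) = 24.4/(0.34 × 8.57 × 15.86) = 0.5280 kg/m³.
(x−vt)²/(4Dt) = (4.676)²/(4 × 0.927 × 21.6) = 0.2730; exp(−0.2730) = 0.7611.
C = 0.5280 × 0.7611 = 0.402 kg/m³.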